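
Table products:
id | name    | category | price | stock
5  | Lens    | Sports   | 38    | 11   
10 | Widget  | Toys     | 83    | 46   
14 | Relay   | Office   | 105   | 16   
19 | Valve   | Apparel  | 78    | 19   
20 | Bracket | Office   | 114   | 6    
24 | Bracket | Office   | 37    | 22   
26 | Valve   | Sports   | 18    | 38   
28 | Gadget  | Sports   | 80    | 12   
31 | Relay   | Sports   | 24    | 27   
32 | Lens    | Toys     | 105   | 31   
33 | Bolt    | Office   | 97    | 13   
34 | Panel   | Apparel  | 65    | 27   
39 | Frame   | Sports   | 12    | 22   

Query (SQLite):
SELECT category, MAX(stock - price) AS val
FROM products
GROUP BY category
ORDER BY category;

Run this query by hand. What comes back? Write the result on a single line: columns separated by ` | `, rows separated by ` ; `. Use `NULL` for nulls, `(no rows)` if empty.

Apparel | -38 ; Office | -15 ; Sports | 20 ; Toys | -37

For each row compute stock - price.
Group by category; take MAX of the expression per group.
  Apparel: ids {19, 34} → MAX(stock - price)=-38
  Office: ids {14, 20, 24, 33} → MAX(stock - price)=-15
  Sports: ids {5, 26, 28, 31, 39} → MAX(stock - price)=20
  Toys: ids {10, 32} → MAX(stock - price)=-37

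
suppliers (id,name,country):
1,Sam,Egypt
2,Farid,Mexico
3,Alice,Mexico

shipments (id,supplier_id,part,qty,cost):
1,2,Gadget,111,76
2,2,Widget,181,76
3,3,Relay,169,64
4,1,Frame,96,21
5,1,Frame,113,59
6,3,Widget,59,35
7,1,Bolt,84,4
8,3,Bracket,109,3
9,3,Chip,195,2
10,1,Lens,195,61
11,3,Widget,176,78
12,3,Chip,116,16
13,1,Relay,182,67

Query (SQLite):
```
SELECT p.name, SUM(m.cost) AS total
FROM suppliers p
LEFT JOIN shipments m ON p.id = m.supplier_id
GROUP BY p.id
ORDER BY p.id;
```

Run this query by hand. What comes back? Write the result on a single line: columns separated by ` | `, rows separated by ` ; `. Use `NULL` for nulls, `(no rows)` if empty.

Sam | 212 ; Farid | 152 ; Alice | 198

LEFT JOIN keeps every suppliers row; unmatched ones get NULL for shipments columns.
Group by suppliers.id and compute SUM(m.cost). SUM over an all-NULL group is NULL.
  1: ids {4, 5, 7, 10, 13} → SUM(m.cost)=212
  2: ids {1, 2} → SUM(m.cost)=152
  3: ids {3, 6, 8, 9, 11, 12} → SUM(m.cost)=198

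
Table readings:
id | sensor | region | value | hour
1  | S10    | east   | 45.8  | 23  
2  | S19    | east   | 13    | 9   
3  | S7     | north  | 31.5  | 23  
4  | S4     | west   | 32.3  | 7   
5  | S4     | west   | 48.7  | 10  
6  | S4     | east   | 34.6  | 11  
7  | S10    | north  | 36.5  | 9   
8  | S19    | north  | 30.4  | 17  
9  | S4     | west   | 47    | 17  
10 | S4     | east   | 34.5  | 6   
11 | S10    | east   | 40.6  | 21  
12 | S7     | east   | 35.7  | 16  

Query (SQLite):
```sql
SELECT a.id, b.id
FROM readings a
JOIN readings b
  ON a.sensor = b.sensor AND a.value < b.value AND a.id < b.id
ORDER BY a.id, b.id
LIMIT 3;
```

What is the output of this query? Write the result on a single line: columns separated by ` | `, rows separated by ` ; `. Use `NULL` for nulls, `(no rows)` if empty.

Pairs (a,b) with same sensor, a.value < b.value, a.id < b.id.
sensor groups: S10:{1,7,11} S19:{2,8} S4:{4,5,6,9,10} S7:{3,12}
Ordered by (a.id, b.id); first 3.

2 | 8 ; 3 | 12 ; 4 | 5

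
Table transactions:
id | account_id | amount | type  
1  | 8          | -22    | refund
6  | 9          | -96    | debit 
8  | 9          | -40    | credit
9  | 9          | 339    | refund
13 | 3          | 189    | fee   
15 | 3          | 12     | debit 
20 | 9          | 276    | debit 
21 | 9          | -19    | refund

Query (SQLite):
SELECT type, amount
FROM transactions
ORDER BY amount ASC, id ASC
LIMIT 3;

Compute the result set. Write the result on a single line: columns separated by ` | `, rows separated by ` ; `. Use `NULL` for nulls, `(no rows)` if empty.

debit | -96 ; credit | -40 ; refund | -22

Sort by amount asc, tiebreak id asc: (-96, id=6), (-40, id=8), (-22, id=1), (-19, id=21), (12, id=15), (189, id=13) …. Take first 3.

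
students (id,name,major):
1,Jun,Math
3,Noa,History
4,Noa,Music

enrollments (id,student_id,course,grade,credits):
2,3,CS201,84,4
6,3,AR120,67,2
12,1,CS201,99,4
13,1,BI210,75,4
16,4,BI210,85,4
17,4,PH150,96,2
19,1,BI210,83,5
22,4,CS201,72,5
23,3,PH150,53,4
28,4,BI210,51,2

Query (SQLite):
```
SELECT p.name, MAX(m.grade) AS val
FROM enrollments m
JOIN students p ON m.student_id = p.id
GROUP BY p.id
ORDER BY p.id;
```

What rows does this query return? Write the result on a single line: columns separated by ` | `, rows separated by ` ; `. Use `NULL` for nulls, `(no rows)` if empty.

Join each enrollments row to its students via student_id.
Group joined rows by students.id; compute MAX(m.grade) per group.
  1: ids {12, 13, 19} → MAX(m.grade)=99
  3: ids {2, 6, 23} → MAX(m.grade)=84
  4: ids {16, 17, 22, 28} → MAX(m.grade)=96

Jun | 99 ; Noa | 84 ; Noa | 96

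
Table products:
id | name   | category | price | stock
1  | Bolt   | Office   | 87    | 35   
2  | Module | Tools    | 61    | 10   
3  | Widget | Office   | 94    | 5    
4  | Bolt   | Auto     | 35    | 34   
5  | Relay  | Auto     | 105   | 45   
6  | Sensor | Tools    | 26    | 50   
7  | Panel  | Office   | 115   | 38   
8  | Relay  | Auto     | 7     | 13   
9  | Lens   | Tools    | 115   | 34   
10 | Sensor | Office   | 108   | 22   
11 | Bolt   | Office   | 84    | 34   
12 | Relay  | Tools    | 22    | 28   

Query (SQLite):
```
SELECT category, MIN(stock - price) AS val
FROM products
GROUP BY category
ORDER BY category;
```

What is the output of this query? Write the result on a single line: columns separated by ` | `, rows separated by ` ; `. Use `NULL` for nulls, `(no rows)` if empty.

For each row compute stock - price.
Group by category; take MIN of the expression per group.
  Auto: ids {4, 5, 8} → MIN(stock - price)=-60
  Office: ids {1, 3, 7, 10, 11} → MIN(stock - price)=-89
  Tools: ids {2, 6, 9, 12} → MIN(stock - price)=-81

Auto | -60 ; Office | -89 ; Tools | -81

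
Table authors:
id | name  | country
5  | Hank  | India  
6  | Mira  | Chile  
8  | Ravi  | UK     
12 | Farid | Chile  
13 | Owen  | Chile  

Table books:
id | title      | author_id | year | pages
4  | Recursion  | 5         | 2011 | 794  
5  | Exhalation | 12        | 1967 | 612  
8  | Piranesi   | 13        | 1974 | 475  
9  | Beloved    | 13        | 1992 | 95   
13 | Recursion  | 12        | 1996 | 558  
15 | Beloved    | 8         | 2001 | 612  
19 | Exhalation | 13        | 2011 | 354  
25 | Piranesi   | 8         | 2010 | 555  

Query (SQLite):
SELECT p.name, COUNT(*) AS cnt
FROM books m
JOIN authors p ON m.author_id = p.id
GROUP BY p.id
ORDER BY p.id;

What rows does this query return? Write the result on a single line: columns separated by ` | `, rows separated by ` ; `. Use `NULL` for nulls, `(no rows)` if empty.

Hank | 1 ; Ravi | 2 ; Farid | 2 ; Owen | 3

Join each books row to its authors via author_id.
Group joined rows by authors.id; compute COUNT(*) per group.
  5: ids {4} → COUNT(*)=1
  8: ids {15, 25} → COUNT(*)=2
  12: ids {5, 13} → COUNT(*)=2
  13: ids {8, 9, 19} → COUNT(*)=3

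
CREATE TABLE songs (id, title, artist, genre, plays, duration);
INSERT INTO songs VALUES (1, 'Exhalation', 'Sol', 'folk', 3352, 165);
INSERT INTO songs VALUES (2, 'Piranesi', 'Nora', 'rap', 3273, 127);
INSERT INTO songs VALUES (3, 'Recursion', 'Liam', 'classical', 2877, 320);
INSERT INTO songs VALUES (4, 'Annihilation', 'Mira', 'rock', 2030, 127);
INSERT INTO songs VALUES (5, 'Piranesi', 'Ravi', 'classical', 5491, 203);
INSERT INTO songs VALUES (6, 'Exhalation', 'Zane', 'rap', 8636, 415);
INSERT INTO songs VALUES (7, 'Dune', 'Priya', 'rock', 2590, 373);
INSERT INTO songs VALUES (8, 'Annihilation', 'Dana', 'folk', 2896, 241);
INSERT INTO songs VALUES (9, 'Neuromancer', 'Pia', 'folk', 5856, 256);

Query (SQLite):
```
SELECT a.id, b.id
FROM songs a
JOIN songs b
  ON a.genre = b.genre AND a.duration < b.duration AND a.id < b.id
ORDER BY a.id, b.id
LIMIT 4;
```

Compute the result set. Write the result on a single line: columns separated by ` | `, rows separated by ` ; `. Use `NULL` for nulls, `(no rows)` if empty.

1 | 8 ; 1 | 9 ; 2 | 6 ; 4 | 7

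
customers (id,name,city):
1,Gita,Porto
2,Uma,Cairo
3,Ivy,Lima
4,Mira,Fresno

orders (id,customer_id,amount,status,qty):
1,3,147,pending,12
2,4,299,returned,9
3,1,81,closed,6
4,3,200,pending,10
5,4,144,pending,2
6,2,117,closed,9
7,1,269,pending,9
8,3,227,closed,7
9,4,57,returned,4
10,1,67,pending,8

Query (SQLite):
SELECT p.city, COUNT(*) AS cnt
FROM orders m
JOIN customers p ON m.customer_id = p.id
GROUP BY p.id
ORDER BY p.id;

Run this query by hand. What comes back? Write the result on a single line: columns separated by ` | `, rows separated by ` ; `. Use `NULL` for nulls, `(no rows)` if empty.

Join each orders row to its customers via customer_id.
Group joined rows by customers.id; compute COUNT(*) per group.
  1: ids {3, 7, 10} → COUNT(*)=3
  2: ids {6} → COUNT(*)=1
  3: ids {1, 4, 8} → COUNT(*)=3
  4: ids {2, 5, 9} → COUNT(*)=3

Porto | 3 ; Cairo | 1 ; Lima | 3 ; Fresno | 3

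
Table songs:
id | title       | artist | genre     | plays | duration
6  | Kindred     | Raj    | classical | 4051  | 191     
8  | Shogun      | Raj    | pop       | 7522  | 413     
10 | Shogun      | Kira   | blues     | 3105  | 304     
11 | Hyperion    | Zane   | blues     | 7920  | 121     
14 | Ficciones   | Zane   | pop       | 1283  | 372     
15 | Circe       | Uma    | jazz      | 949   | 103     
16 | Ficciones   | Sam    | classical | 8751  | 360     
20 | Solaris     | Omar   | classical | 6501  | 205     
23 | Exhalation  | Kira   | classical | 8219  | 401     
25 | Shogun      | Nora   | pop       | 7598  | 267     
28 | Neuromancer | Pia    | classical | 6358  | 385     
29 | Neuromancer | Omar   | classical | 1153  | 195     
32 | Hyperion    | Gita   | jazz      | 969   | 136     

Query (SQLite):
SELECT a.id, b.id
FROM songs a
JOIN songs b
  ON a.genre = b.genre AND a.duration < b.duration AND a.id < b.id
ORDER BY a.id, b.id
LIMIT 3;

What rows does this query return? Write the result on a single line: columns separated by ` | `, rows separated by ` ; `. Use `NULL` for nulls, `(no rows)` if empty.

Pairs (a,b) with same genre, a.duration < b.duration, a.id < b.id.
genre groups: blues:{10,11} classical:{6,16,20,23,28,29} jazz:{15,32} pop:{8,14,25}
Ordered by (a.id, b.id); first 3.

6 | 16 ; 6 | 20 ; 6 | 23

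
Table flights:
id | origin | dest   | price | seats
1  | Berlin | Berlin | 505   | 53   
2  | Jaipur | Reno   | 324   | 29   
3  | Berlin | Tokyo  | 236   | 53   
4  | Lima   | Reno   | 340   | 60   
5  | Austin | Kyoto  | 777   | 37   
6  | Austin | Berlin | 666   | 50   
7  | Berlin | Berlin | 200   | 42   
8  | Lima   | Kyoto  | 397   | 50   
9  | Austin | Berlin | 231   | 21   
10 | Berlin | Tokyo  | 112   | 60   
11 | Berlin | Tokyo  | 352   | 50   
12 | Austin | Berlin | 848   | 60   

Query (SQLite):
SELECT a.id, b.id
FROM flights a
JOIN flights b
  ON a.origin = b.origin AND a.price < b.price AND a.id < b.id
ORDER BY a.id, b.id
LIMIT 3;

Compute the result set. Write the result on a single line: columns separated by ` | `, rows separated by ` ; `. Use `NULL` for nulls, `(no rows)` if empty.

3 | 11 ; 4 | 8 ; 5 | 12

Pairs (a,b) with same origin, a.price < b.price, a.id < b.id.
origin groups: Austin:{5,6,9,12} Berlin:{1,3,7,10,11} Jaipur:{2} Lima:{4,8}
Ordered by (a.id, b.id); first 3.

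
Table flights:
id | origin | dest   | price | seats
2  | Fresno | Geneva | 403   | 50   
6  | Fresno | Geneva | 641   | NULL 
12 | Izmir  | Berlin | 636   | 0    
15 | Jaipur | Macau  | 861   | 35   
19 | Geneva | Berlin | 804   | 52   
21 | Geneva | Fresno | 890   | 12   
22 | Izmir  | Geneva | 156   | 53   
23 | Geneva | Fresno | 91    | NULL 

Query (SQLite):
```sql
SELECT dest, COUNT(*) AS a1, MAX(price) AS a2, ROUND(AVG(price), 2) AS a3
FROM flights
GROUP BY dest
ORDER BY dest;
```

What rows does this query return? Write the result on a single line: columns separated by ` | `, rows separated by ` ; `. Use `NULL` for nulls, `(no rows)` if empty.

Berlin | 2 | 804 | 720 ; Fresno | 2 | 890 | 490.5 ; Geneva | 3 | 641 | 400 ; Macau | 1 | 861 | 861

Group flights by dest.
Per group compute: COUNT(*), MAX(price), ROUND(AVG(price), 2).
  Berlin: ids {12, 19} → COUNT(*)=2, MAX(price)=804, ROUND(AVG(price), 2)=720
  Fresno: ids {21, 23} → COUNT(*)=2, MAX(price)=890, ROUND(AVG(price), 2)=490.5
  Geneva: ids {2, 6, 22} → COUNT(*)=3, MAX(price)=641, ROUND(AVG(price), 2)=400
  Macau: ids {15} → COUNT(*)=1, MAX(price)=861, ROUND(AVG(price), 2)=861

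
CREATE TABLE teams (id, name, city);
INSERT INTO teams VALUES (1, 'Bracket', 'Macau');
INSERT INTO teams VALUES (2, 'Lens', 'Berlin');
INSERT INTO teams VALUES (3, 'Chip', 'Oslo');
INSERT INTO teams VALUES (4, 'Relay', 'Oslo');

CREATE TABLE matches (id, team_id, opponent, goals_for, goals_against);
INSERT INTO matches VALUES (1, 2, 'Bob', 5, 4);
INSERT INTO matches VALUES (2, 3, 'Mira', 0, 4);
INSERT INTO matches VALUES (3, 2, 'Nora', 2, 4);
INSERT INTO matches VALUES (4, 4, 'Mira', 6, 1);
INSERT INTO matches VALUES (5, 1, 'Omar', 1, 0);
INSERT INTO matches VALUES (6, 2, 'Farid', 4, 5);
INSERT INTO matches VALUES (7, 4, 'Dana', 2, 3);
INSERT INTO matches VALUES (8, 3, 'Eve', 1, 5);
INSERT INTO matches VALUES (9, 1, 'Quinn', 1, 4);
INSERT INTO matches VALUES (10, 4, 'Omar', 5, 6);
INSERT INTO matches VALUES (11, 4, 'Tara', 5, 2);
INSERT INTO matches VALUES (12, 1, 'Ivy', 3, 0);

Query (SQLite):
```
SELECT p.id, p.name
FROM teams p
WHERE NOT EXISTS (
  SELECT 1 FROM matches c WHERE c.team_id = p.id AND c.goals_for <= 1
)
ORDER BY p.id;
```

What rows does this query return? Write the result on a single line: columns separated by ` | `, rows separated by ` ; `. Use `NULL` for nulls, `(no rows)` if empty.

2 | Lens ; 4 | Relay

For each teams row, check whether any matches with matching team_id has goals_for <= 1.
Keep rows where that is false.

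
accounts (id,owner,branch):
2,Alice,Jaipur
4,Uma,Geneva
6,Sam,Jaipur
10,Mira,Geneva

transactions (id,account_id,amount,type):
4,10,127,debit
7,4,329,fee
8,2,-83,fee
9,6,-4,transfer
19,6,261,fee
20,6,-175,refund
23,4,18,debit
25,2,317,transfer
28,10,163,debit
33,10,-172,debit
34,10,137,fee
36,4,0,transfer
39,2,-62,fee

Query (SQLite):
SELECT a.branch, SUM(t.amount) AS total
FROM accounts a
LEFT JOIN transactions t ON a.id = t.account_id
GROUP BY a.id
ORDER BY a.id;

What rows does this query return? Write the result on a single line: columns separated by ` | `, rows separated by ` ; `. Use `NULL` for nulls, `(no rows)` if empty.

LEFT JOIN keeps every accounts row; unmatched ones get NULL for transactions columns.
Group by accounts.id and compute SUM(t.amount). SUM over an all-NULL group is NULL.
  2: ids {8, 25, 39} → SUM(t.amount)=172
  4: ids {7, 23, 36} → SUM(t.amount)=347
  6: ids {9, 19, 20} → SUM(t.amount)=82
  10: ids {4, 28, 33, 34} → SUM(t.amount)=255

Jaipur | 172 ; Geneva | 347 ; Jaipur | 82 ; Geneva | 255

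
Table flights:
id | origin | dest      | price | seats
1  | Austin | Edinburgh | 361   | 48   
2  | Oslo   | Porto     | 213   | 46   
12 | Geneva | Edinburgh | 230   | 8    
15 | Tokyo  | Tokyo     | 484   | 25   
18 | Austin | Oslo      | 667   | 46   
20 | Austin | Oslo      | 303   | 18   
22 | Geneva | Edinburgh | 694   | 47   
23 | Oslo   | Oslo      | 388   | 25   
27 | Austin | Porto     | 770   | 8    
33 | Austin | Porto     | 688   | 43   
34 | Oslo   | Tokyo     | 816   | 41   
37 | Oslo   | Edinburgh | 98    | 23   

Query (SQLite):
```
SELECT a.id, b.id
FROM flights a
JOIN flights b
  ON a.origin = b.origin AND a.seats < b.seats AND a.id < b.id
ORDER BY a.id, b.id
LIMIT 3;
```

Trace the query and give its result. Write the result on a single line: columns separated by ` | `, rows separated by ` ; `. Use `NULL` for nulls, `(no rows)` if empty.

Pairs (a,b) with same origin, a.seats < b.seats, a.id < b.id.
origin groups: Austin:{1,18,20,27,33} Geneva:{12,22} Oslo:{2,23,34,37} Tokyo:{15}
Ordered by (a.id, b.id); first 3.

12 | 22 ; 20 | 33 ; 23 | 34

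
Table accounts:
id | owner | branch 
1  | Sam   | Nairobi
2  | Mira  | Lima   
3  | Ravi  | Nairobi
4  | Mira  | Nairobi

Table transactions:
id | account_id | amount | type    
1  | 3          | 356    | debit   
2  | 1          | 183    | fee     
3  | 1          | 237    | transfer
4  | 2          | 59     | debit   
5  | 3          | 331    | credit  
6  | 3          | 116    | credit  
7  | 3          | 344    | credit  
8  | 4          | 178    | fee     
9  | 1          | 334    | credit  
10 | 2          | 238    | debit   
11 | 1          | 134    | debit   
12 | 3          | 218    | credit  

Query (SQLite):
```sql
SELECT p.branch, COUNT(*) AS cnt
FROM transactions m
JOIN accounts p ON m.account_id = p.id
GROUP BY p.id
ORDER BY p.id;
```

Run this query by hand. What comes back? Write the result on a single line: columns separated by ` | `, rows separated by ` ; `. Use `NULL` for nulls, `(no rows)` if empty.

Nairobi | 4 ; Lima | 2 ; Nairobi | 5 ; Nairobi | 1

Join each transactions row to its accounts via account_id.
Group joined rows by accounts.id; compute COUNT(*) per group.
  1: ids {2, 3, 9, 11} → COUNT(*)=4
  2: ids {4, 10} → COUNT(*)=2
  3: ids {1, 5, 6, 7, 12} → COUNT(*)=5
  4: ids {8} → COUNT(*)=1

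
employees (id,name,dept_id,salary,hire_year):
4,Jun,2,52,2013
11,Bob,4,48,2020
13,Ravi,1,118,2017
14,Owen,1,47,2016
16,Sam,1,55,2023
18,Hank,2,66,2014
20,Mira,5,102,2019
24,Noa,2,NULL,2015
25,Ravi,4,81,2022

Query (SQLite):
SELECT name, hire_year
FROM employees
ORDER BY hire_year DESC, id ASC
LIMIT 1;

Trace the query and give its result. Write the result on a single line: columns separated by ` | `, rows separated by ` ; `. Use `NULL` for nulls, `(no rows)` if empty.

Sort by hire_year desc, tiebreak id asc: (2023, id=16), (2022, id=25), (2020, id=11), (2019, id=20) …. Take first 1.

Sam | 2023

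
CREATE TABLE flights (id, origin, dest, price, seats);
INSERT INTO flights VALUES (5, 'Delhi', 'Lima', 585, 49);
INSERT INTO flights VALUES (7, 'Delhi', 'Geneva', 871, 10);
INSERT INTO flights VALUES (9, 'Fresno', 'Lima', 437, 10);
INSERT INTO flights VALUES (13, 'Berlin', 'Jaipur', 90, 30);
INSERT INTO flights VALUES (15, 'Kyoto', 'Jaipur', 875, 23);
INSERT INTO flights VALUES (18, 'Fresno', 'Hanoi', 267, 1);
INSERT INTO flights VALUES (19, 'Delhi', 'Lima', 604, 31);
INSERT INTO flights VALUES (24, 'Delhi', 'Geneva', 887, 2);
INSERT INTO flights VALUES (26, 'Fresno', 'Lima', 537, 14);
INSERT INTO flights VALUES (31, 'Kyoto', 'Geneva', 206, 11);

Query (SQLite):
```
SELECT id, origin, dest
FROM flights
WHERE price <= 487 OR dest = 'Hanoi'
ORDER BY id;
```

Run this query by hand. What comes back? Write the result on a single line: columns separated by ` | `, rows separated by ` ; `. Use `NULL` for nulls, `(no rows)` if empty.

price <= 487: ids {9, 13, 18, 31}
dest = 'Hanoi': ids {18}
Combine with OR.

9 | Fresno | Lima ; 13 | Berlin | Jaipur ; 18 | Fresno | Hanoi ; 31 | Kyoto | Geneva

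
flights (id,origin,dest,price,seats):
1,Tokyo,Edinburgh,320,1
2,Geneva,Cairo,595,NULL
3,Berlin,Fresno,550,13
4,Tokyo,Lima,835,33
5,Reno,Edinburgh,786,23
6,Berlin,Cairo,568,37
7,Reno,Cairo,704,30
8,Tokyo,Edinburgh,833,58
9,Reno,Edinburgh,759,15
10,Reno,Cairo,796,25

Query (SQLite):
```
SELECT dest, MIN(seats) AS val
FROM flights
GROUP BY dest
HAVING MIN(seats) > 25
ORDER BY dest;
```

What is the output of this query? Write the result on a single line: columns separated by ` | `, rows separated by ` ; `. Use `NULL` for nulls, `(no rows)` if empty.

Partition flights by dest; compute MIN(seats) within each group.
HAVING: keep groups where MIN(seats) > 25.
  Cairo: ids {2, 6, 7, 10} → MIN(seats)=25
  Edinburgh: ids {1, 5, 8, 9} → MIN(seats)=1
  Fresno: ids {3} → MIN(seats)=13
  Lima: ids {4} → MIN(seats)=33

Lima | 33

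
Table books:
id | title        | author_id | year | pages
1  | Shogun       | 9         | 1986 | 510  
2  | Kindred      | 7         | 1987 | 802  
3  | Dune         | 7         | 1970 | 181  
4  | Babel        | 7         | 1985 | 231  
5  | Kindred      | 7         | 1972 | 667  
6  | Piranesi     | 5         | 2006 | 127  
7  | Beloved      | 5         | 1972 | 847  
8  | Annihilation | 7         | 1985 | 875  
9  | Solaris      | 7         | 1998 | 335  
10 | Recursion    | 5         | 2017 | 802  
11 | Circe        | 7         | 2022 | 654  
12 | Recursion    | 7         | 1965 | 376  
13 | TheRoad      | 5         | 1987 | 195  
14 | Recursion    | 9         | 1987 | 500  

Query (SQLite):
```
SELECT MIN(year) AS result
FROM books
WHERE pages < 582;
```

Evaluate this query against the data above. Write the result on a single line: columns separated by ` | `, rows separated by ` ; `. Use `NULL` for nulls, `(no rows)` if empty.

Rows where pages < 582 → year values: [1986, 1970, 1985, 2006, 1998, 1965, 1987, 1987].
MIN of non-NULL values = 1965.

1965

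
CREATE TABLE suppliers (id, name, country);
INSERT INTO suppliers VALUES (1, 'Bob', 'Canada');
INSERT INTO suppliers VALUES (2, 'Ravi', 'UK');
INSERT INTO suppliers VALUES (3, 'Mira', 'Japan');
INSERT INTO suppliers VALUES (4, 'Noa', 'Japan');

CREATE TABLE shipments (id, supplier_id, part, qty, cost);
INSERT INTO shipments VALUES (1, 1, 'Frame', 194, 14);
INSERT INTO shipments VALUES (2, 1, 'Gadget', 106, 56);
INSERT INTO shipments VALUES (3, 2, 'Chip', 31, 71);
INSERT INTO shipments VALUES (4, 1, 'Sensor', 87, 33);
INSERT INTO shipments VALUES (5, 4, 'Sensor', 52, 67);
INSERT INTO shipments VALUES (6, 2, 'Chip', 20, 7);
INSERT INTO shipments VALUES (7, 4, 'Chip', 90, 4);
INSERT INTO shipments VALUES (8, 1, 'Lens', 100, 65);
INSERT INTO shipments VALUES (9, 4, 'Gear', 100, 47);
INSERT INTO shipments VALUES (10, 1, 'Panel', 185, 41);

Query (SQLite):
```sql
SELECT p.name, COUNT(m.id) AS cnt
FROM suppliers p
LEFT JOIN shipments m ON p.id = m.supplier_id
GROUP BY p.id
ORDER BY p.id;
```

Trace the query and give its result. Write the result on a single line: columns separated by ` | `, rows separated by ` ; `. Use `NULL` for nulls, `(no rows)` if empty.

Bob | 5 ; Ravi | 2 ; Mira | 0 ; Noa | 3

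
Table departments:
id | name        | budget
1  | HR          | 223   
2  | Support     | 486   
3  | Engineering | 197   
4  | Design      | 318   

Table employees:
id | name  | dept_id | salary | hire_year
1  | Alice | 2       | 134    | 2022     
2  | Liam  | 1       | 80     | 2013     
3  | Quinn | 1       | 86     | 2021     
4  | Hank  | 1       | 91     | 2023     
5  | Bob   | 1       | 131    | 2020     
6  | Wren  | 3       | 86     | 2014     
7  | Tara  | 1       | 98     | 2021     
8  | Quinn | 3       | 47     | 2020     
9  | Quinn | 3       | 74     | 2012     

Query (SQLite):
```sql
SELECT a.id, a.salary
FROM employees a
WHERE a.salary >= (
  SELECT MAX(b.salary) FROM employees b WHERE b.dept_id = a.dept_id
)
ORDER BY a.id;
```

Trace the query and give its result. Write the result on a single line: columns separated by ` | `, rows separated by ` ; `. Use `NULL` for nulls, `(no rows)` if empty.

For each employees row a, compute MAX(salary) over rows sharing a.dept_id.
Keep row a if a.salary >= that per-group MAX.
  dept_id=1: MAX(salary) = 131
  dept_id=2: MAX(salary) = 134
  dept_id=3: MAX(salary) = 86

1 | 134 ; 5 | 131 ; 6 | 86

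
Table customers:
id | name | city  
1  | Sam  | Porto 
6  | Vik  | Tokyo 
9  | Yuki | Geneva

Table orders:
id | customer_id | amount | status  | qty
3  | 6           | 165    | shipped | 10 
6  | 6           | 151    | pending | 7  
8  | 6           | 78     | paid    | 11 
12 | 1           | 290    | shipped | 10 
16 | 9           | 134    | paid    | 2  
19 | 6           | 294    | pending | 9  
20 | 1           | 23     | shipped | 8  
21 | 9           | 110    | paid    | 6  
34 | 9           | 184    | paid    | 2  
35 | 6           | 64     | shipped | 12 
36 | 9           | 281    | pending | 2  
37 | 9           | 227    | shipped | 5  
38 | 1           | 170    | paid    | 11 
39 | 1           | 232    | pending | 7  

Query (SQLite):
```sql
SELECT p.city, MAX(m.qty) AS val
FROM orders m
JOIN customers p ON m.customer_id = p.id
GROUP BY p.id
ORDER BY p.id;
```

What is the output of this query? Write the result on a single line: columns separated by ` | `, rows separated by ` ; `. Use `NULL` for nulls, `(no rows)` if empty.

Porto | 11 ; Tokyo | 12 ; Geneva | 6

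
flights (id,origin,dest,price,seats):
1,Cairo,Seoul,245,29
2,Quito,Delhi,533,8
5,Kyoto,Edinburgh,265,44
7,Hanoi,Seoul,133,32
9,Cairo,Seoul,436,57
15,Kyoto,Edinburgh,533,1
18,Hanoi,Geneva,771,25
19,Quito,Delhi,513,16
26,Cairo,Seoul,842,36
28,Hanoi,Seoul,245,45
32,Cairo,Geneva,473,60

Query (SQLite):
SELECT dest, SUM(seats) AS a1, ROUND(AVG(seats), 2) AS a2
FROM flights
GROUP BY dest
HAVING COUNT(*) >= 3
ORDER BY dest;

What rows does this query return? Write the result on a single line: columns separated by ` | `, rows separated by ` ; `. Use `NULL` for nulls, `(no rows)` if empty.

Group flights by dest.
Per group compute: SUM(seats), ROUND(AVG(seats), 2).
HAVING: drop groups with fewer than 3 rows.
  Delhi: ids {2, 19} → SUM(seats)=24, ROUND(AVG(seats), 2)=12
  Edinburgh: ids {5, 15} → SUM(seats)=45, ROUND(AVG(seats), 2)=22.5
  Geneva: ids {18, 32} → SUM(seats)=85, ROUND(AVG(seats), 2)=42.5
  Seoul: ids {1, 7, 9, 26, 28} → SUM(seats)=199, ROUND(AVG(seats), 2)=39.8

Seoul | 199 | 39.8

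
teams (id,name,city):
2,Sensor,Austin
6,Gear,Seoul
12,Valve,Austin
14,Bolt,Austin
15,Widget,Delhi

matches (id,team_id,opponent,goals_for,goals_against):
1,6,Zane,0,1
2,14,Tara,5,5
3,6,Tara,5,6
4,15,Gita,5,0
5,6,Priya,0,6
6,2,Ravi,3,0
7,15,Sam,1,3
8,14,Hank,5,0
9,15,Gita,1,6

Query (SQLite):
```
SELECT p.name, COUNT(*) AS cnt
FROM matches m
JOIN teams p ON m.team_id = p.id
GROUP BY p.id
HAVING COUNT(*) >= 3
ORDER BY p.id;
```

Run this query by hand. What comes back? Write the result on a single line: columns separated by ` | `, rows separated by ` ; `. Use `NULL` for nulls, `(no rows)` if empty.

Gear | 3 ; Widget | 3

Join each matches row to its teams via team_id.
Group joined rows by teams.id; compute COUNT(*) per group.
HAVING: keep groups with count ≥ 3.
  2: ids {6} → COUNT(*)=1
  6: ids {1, 3, 5} → COUNT(*)=3
  14: ids {2, 8} → COUNT(*)=2
  15: ids {4, 7, 9} → COUNT(*)=3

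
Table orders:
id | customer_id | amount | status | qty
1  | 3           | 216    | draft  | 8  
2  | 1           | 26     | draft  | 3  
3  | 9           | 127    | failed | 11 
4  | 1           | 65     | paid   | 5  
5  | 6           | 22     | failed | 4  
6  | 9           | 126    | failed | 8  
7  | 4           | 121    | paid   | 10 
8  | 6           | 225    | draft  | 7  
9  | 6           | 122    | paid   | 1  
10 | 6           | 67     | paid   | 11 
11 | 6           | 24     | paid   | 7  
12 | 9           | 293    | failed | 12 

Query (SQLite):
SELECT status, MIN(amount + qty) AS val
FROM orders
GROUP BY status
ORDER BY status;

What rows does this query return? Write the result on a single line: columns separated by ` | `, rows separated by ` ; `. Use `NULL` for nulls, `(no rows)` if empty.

For each row compute amount + qty.
Group by status; take MIN of the expression per group.
  draft: ids {1, 2, 8} → MIN(amount + qty)=29
  failed: ids {3, 5, 6, 12} → MIN(amount + qty)=26
  paid: ids {4, 7, 9, 10, 11} → MIN(amount + qty)=31

draft | 29 ; failed | 26 ; paid | 31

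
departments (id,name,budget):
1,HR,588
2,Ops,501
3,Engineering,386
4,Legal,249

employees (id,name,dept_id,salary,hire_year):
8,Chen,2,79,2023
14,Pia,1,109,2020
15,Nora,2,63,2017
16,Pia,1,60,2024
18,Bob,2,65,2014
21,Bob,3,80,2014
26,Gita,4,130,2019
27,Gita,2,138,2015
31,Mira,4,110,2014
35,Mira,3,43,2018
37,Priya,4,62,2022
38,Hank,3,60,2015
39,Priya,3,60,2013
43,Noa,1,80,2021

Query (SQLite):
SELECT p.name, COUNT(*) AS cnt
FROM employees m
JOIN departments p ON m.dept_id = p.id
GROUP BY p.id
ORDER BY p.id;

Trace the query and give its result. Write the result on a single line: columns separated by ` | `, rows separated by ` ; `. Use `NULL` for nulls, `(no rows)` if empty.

Join each employees row to its departments via dept_id.
Group joined rows by departments.id; compute COUNT(*) per group.
  1: ids {14, 16, 43} → COUNT(*)=3
  2: ids {8, 15, 18, 27} → COUNT(*)=4
  3: ids {21, 35, 38, 39} → COUNT(*)=4
  4: ids {26, 31, 37} → COUNT(*)=3

HR | 3 ; Ops | 4 ; Engineering | 4 ; Legal | 3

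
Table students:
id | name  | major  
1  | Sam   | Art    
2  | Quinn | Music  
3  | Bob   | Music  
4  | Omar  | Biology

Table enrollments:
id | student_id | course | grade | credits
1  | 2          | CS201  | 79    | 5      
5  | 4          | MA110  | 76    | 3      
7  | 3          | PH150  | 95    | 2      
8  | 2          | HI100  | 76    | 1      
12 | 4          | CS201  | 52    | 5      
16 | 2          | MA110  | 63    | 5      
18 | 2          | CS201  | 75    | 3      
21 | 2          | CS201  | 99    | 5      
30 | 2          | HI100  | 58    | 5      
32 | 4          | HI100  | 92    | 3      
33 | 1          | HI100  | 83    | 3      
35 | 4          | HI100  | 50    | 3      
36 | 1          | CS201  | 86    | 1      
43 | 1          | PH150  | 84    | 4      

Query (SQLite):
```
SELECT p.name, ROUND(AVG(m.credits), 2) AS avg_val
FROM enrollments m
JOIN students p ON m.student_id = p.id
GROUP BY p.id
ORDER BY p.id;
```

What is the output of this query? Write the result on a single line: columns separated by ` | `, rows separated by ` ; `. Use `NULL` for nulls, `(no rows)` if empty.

Sam | 2.67 ; Quinn | 4 ; Bob | 2 ; Omar | 3.5

Join each enrollments row to its students via student_id.
Group joined rows by students.id; compute ROUND(AVG(m.credits), 2) per group.
  1: ids {33, 36, 43} → ROUND(AVG(m.credits), 2)=2.67
  2: ids {1, 8, 16, 18, 21, 30} → ROUND(AVG(m.credits), 2)=4
  3: ids {7} → ROUND(AVG(m.credits), 2)=2
  4: ids {5, 12, 32, 35} → ROUND(AVG(m.credits), 2)=3.5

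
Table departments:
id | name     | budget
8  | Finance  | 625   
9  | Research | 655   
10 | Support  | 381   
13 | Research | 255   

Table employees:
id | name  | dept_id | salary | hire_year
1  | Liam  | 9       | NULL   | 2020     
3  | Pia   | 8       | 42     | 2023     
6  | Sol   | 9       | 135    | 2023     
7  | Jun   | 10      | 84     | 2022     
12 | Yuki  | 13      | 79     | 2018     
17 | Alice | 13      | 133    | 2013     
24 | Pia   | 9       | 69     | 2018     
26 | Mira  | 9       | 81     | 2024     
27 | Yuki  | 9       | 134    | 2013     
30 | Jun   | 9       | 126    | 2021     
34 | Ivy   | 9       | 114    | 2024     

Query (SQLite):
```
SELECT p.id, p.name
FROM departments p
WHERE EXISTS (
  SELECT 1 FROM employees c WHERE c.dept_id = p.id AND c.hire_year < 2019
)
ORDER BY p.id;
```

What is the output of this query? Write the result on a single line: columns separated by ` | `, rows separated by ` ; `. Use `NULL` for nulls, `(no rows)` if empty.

9 | Research ; 13 | Research

For each departments row, check whether any employees with matching dept_id has hire_year < 2019.
Keep rows where that is true.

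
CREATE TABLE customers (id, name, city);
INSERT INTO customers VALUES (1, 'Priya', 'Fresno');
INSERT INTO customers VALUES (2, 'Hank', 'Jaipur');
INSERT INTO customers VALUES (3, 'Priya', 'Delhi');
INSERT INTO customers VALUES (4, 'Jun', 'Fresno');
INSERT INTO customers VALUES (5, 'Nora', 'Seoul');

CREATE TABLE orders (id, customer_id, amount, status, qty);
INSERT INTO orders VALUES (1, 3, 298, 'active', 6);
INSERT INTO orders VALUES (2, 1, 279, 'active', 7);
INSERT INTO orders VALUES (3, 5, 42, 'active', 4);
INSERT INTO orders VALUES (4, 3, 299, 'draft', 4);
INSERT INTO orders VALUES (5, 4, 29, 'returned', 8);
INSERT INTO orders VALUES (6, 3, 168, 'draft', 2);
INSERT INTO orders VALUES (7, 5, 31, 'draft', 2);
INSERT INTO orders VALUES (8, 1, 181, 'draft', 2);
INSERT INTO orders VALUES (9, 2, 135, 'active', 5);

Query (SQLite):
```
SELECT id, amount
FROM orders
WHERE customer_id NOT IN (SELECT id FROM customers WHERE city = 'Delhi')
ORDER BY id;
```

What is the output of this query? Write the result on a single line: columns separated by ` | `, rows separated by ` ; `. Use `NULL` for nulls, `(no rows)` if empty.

Inner query: customers.id where city = 'Delhi'.
Outer: keep orders rows whose customer_id is not in that set.
Inner query → {3}

2 | 279 ; 3 | 42 ; 5 | 29 ; 7 | 31 ; 8 | 181 ; 9 | 135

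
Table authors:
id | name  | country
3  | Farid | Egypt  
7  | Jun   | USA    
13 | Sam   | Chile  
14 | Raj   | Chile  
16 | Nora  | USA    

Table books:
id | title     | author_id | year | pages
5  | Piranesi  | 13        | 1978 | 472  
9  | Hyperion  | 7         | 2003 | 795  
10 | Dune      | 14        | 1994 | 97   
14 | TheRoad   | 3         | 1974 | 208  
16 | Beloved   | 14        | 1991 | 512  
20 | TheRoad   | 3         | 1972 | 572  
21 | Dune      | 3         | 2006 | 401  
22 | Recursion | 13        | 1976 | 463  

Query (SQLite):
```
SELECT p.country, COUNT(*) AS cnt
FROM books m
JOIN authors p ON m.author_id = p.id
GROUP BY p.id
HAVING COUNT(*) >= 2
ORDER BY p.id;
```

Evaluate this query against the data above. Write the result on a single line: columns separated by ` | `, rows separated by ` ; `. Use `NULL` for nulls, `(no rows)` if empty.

Join each books row to its authors via author_id.
Group joined rows by authors.id; compute COUNT(*) per group.
HAVING: keep groups with count ≥ 2.
  3: ids {14, 20, 21} → COUNT(*)=3
  7: ids {9} → COUNT(*)=1
  13: ids {5, 22} → COUNT(*)=2
  14: ids {10, 16} → COUNT(*)=2

Egypt | 3 ; Chile | 2 ; Chile | 2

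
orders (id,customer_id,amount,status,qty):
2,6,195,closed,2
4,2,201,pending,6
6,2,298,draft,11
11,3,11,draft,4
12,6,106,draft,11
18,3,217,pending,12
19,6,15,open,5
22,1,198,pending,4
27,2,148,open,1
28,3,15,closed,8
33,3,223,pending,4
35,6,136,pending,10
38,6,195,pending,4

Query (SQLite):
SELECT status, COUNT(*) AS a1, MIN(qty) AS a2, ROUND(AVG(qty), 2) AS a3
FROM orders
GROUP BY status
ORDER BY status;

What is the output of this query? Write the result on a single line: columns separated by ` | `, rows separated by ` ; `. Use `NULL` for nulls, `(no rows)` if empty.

closed | 2 | 2 | 5 ; draft | 3 | 4 | 8.67 ; open | 2 | 1 | 3 ; pending | 6 | 4 | 6.67

Group orders by status.
Per group compute: COUNT(*), MIN(qty), ROUND(AVG(qty), 2).
  closed: ids {2, 28} → COUNT(*)=2, MIN(qty)=2, ROUND(AVG(qty), 2)=5
  draft: ids {6, 11, 12} → COUNT(*)=3, MIN(qty)=4, ROUND(AVG(qty), 2)=8.67
  open: ids {19, 27} → COUNT(*)=2, MIN(qty)=1, ROUND(AVG(qty), 2)=3
  pending: ids {4, 18, 22, 33, 35, 38} → COUNT(*)=6, MIN(qty)=4, ROUND(AVG(qty), 2)=6.67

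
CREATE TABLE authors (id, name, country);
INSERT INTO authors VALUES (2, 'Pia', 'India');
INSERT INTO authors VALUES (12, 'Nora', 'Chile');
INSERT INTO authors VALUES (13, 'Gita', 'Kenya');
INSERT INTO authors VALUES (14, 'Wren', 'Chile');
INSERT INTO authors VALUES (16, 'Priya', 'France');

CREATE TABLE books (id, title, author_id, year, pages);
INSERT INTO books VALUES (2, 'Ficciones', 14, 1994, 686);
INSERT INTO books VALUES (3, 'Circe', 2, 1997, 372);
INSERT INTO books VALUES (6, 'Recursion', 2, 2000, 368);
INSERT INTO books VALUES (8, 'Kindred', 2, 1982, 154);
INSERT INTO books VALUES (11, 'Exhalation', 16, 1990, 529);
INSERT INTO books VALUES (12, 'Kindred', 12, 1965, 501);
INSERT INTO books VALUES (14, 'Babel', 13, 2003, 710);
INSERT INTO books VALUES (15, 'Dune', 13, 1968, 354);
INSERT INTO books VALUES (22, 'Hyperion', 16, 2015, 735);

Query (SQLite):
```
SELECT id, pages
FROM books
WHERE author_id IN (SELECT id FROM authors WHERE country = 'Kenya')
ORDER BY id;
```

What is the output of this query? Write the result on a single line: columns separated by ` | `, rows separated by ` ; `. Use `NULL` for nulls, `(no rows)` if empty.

Inner query: authors.id where country = 'Kenya'.
Outer: keep books rows whose author_id is in that set.
Inner query → {13}

14 | 710 ; 15 | 354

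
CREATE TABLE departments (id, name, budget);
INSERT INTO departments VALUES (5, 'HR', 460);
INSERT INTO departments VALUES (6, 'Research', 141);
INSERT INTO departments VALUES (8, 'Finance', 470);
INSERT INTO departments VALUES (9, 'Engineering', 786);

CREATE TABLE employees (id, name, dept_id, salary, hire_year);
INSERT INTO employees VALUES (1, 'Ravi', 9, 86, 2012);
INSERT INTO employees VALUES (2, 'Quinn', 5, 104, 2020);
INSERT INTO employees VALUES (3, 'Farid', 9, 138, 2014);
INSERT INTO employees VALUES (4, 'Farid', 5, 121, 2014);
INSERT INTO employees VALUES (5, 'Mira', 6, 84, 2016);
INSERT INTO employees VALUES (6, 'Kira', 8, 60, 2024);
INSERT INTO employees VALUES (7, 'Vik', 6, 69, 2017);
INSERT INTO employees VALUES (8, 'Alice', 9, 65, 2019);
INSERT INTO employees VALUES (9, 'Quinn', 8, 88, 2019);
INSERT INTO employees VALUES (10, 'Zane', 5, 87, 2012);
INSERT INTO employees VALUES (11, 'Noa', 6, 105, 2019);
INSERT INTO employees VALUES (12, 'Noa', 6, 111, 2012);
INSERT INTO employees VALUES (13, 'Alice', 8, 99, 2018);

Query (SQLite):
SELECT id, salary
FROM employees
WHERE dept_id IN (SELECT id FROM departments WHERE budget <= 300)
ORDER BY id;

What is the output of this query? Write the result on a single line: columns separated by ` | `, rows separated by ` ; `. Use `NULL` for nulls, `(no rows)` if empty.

5 | 84 ; 7 | 69 ; 11 | 105 ; 12 | 111

Inner query: departments.id where budget <= 300.
Outer: keep employees rows whose dept_id is in that set.
Inner query → {6}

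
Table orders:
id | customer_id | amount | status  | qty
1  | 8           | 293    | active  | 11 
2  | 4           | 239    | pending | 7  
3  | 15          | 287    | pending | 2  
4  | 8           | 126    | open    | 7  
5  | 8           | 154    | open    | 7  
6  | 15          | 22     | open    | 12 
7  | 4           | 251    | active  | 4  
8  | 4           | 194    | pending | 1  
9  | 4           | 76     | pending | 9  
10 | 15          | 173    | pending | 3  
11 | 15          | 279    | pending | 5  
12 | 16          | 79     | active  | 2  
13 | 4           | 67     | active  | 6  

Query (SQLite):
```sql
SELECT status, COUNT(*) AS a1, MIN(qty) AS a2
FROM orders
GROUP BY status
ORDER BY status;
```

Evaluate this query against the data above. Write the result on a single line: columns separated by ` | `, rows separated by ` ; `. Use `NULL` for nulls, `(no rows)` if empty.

active | 4 | 2 ; open | 3 | 7 ; pending | 6 | 1

Group orders by status.
Per group compute: COUNT(*), MIN(qty).
  active: ids {1, 7, 12, 13} → COUNT(*)=4, MIN(qty)=2
  open: ids {4, 5, 6} → COUNT(*)=3, MIN(qty)=7
  pending: ids {2, 3, 8, 9, 10, 11} → COUNT(*)=6, MIN(qty)=1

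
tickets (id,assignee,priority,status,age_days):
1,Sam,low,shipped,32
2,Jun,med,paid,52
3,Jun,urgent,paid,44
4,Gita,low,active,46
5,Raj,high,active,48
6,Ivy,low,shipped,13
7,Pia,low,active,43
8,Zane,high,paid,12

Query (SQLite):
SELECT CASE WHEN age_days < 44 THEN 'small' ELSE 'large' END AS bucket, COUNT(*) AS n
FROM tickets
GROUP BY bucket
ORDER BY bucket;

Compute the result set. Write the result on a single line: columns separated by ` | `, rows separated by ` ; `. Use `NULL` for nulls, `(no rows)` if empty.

large | 4 ; small | 4

Bucket rows by age_days < 44 → 'small' else 'large'; count each bucket.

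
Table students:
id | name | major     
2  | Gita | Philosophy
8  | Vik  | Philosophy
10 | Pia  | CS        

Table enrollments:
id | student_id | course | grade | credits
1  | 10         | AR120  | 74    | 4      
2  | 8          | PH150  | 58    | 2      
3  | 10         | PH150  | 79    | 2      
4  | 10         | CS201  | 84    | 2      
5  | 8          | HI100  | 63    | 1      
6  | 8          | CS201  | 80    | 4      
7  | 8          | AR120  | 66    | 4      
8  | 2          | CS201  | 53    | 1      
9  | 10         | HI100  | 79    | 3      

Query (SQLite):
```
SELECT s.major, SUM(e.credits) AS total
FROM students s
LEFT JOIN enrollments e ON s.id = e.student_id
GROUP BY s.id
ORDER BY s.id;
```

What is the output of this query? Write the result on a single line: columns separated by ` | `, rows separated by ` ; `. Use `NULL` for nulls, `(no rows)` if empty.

LEFT JOIN keeps every students row; unmatched ones get NULL for enrollments columns.
Group by students.id and compute SUM(e.credits). SUM over an all-NULL group is NULL.
  2: ids {8} → SUM(e.credits)=1
  8: ids {2, 5, 6, 7} → SUM(e.credits)=11
  10: ids {1, 3, 4, 9} → SUM(e.credits)=11

Philosophy | 1 ; Philosophy | 11 ; CS | 11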